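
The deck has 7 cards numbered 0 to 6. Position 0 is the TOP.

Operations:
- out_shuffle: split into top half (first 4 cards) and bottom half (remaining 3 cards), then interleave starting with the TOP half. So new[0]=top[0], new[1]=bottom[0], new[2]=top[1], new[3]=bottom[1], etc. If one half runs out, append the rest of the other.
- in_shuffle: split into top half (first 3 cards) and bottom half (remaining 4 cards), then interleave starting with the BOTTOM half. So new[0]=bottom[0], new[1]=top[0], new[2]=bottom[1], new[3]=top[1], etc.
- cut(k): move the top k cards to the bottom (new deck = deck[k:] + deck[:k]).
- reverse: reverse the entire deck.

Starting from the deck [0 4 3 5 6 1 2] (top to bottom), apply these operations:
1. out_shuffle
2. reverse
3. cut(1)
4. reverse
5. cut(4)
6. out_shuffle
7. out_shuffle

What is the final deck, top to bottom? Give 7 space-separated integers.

After op 1 (out_shuffle): [0 6 4 1 3 2 5]
After op 2 (reverse): [5 2 3 1 4 6 0]
After op 3 (cut(1)): [2 3 1 4 6 0 5]
After op 4 (reverse): [5 0 6 4 1 3 2]
After op 5 (cut(4)): [1 3 2 5 0 6 4]
After op 6 (out_shuffle): [1 0 3 6 2 4 5]
After op 7 (out_shuffle): [1 2 0 4 3 5 6]

Answer: 1 2 0 4 3 5 6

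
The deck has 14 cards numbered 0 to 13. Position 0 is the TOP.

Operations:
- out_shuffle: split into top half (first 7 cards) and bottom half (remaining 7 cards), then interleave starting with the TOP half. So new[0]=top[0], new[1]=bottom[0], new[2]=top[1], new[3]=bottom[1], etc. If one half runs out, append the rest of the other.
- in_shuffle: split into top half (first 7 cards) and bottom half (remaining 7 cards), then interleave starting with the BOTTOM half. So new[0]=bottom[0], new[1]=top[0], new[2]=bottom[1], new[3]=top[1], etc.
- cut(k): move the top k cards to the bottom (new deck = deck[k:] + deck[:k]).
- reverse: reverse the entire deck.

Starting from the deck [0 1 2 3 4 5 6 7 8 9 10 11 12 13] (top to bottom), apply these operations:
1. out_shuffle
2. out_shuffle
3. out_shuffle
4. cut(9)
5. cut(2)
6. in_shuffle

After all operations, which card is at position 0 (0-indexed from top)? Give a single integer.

After op 1 (out_shuffle): [0 7 1 8 2 9 3 10 4 11 5 12 6 13]
After op 2 (out_shuffle): [0 10 7 4 1 11 8 5 2 12 9 6 3 13]
After op 3 (out_shuffle): [0 5 10 2 7 12 4 9 1 6 11 3 8 13]
After op 4 (cut(9)): [6 11 3 8 13 0 5 10 2 7 12 4 9 1]
After op 5 (cut(2)): [3 8 13 0 5 10 2 7 12 4 9 1 6 11]
After op 6 (in_shuffle): [7 3 12 8 4 13 9 0 1 5 6 10 11 2]
Position 0: card 7.

Answer: 7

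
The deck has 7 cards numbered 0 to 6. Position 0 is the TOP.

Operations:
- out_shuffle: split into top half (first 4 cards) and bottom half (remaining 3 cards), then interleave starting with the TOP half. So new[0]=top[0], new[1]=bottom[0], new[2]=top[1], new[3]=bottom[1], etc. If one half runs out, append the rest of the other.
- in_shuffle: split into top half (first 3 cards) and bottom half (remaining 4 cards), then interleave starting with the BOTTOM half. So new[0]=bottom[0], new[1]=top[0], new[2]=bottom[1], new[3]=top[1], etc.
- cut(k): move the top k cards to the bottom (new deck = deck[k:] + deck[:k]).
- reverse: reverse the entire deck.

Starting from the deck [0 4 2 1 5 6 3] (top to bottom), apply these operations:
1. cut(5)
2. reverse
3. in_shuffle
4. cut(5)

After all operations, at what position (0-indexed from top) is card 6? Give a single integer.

After op 1 (cut(5)): [6 3 0 4 2 1 5]
After op 2 (reverse): [5 1 2 4 0 3 6]
After op 3 (in_shuffle): [4 5 0 1 3 2 6]
After op 4 (cut(5)): [2 6 4 5 0 1 3]
Card 6 is at position 1.

Answer: 1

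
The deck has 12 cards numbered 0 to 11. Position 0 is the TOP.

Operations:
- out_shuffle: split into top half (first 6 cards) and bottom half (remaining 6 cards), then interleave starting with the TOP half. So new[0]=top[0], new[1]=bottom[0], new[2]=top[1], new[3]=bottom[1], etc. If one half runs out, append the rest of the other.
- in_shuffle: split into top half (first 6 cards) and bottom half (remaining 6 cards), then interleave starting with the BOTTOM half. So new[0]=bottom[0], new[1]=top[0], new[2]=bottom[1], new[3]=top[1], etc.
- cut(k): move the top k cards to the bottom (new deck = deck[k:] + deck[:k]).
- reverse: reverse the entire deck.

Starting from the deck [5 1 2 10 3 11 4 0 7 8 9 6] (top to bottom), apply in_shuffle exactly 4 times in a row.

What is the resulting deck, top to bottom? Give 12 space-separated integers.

After op 1 (in_shuffle): [4 5 0 1 7 2 8 10 9 3 6 11]
After op 2 (in_shuffle): [8 4 10 5 9 0 3 1 6 7 11 2]
After op 3 (in_shuffle): [3 8 1 4 6 10 7 5 11 9 2 0]
After op 4 (in_shuffle): [7 3 5 8 11 1 9 4 2 6 0 10]

Answer: 7 3 5 8 11 1 9 4 2 6 0 10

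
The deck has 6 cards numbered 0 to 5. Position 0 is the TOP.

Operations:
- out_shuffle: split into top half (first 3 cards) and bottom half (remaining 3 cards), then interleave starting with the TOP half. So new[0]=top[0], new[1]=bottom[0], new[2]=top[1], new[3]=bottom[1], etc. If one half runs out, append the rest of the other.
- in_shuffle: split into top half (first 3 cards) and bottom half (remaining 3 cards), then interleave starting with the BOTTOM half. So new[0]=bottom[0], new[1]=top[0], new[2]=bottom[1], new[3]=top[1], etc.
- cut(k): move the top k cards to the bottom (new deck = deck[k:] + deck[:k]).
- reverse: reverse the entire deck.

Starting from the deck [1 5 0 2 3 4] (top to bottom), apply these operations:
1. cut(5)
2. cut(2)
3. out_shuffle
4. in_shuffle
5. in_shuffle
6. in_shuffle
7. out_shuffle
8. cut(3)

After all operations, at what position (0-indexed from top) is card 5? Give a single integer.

Answer: 3

Derivation:
After op 1 (cut(5)): [4 1 5 0 2 3]
After op 2 (cut(2)): [5 0 2 3 4 1]
After op 3 (out_shuffle): [5 3 0 4 2 1]
After op 4 (in_shuffle): [4 5 2 3 1 0]
After op 5 (in_shuffle): [3 4 1 5 0 2]
After op 6 (in_shuffle): [5 3 0 4 2 1]
After op 7 (out_shuffle): [5 4 3 2 0 1]
After op 8 (cut(3)): [2 0 1 5 4 3]
Card 5 is at position 3.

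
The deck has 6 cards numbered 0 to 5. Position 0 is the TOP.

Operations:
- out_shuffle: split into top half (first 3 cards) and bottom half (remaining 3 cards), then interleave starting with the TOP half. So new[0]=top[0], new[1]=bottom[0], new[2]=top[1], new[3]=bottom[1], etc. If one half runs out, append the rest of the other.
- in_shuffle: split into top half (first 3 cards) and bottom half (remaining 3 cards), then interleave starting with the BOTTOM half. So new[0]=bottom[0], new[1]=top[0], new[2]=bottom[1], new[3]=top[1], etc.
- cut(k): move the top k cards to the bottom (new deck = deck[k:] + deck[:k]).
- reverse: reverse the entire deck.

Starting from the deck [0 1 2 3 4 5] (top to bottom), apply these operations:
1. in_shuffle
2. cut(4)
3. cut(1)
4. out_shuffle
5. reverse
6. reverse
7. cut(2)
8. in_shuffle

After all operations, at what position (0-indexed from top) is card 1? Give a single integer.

Answer: 3

Derivation:
After op 1 (in_shuffle): [3 0 4 1 5 2]
After op 2 (cut(4)): [5 2 3 0 4 1]
After op 3 (cut(1)): [2 3 0 4 1 5]
After op 4 (out_shuffle): [2 4 3 1 0 5]
After op 5 (reverse): [5 0 1 3 4 2]
After op 6 (reverse): [2 4 3 1 0 5]
After op 7 (cut(2)): [3 1 0 5 2 4]
After op 8 (in_shuffle): [5 3 2 1 4 0]
Card 1 is at position 3.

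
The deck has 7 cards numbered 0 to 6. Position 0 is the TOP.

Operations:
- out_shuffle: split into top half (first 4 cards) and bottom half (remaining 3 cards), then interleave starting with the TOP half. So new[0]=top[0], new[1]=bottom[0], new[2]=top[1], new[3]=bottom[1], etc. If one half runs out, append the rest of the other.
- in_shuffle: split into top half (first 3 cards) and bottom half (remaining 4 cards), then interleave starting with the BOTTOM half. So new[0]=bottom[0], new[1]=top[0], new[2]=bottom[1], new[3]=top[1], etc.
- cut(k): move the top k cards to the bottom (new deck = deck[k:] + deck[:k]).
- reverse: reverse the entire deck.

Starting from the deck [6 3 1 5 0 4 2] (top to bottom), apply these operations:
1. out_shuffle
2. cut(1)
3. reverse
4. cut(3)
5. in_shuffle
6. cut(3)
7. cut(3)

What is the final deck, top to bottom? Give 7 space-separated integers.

Answer: 2 0 1 6 4 5 3

Derivation:
After op 1 (out_shuffle): [6 0 3 4 1 2 5]
After op 2 (cut(1)): [0 3 4 1 2 5 6]
After op 3 (reverse): [6 5 2 1 4 3 0]
After op 4 (cut(3)): [1 4 3 0 6 5 2]
After op 5 (in_shuffle): [0 1 6 4 5 3 2]
After op 6 (cut(3)): [4 5 3 2 0 1 6]
After op 7 (cut(3)): [2 0 1 6 4 5 3]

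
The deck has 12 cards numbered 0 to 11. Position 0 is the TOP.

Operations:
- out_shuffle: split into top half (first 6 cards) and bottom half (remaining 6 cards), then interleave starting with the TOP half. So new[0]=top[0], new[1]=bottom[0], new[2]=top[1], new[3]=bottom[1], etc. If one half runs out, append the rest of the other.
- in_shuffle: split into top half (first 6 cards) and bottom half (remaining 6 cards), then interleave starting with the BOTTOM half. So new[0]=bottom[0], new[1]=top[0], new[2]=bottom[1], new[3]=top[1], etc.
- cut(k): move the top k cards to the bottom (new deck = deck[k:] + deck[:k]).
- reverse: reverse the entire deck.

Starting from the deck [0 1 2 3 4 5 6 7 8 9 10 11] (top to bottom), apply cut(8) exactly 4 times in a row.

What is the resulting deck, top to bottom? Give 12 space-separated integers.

After op 1 (cut(8)): [8 9 10 11 0 1 2 3 4 5 6 7]
After op 2 (cut(8)): [4 5 6 7 8 9 10 11 0 1 2 3]
After op 3 (cut(8)): [0 1 2 3 4 5 6 7 8 9 10 11]
After op 4 (cut(8)): [8 9 10 11 0 1 2 3 4 5 6 7]

Answer: 8 9 10 11 0 1 2 3 4 5 6 7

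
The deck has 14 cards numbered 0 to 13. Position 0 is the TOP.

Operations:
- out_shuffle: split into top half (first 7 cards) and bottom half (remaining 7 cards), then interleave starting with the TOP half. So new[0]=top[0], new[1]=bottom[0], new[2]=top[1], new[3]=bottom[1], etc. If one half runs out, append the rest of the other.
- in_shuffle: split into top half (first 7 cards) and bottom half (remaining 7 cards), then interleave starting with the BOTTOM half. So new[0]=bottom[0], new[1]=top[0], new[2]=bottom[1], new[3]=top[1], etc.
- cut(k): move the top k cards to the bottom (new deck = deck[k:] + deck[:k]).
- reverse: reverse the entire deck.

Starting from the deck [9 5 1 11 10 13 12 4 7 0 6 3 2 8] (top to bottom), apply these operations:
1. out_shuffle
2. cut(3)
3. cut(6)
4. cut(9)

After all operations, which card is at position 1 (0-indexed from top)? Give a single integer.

After op 1 (out_shuffle): [9 4 5 7 1 0 11 6 10 3 13 2 12 8]
After op 2 (cut(3)): [7 1 0 11 6 10 3 13 2 12 8 9 4 5]
After op 3 (cut(6)): [3 13 2 12 8 9 4 5 7 1 0 11 6 10]
After op 4 (cut(9)): [1 0 11 6 10 3 13 2 12 8 9 4 5 7]
Position 1: card 0.

Answer: 0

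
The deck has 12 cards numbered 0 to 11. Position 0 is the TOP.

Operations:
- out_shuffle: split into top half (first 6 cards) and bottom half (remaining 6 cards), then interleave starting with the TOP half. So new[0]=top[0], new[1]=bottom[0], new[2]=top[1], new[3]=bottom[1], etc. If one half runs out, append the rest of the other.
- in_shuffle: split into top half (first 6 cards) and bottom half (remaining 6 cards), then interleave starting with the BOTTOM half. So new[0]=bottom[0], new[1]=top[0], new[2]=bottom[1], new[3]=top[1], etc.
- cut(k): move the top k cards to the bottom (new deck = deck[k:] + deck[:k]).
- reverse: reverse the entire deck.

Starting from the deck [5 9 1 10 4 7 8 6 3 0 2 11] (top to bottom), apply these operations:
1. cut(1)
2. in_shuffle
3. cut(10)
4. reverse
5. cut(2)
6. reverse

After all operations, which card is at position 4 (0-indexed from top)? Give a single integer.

Answer: 6

Derivation:
After op 1 (cut(1)): [9 1 10 4 7 8 6 3 0 2 11 5]
After op 2 (in_shuffle): [6 9 3 1 0 10 2 4 11 7 5 8]
After op 3 (cut(10)): [5 8 6 9 3 1 0 10 2 4 11 7]
After op 4 (reverse): [7 11 4 2 10 0 1 3 9 6 8 5]
After op 5 (cut(2)): [4 2 10 0 1 3 9 6 8 5 7 11]
After op 6 (reverse): [11 7 5 8 6 9 3 1 0 10 2 4]
Position 4: card 6.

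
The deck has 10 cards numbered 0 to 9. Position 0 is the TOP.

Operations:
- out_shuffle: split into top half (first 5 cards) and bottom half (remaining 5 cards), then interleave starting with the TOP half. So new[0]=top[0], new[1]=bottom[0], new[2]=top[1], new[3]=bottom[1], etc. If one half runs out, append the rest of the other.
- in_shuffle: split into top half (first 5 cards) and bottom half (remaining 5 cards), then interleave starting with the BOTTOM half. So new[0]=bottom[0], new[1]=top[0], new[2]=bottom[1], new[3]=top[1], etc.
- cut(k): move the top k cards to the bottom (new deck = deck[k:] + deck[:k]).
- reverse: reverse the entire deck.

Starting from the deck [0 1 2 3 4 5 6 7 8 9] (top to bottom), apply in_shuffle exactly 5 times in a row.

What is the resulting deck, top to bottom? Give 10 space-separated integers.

Answer: 9 8 7 6 5 4 3 2 1 0

Derivation:
After op 1 (in_shuffle): [5 0 6 1 7 2 8 3 9 4]
After op 2 (in_shuffle): [2 5 8 0 3 6 9 1 4 7]
After op 3 (in_shuffle): [6 2 9 5 1 8 4 0 7 3]
After op 4 (in_shuffle): [8 6 4 2 0 9 7 5 3 1]
After op 5 (in_shuffle): [9 8 7 6 5 4 3 2 1 0]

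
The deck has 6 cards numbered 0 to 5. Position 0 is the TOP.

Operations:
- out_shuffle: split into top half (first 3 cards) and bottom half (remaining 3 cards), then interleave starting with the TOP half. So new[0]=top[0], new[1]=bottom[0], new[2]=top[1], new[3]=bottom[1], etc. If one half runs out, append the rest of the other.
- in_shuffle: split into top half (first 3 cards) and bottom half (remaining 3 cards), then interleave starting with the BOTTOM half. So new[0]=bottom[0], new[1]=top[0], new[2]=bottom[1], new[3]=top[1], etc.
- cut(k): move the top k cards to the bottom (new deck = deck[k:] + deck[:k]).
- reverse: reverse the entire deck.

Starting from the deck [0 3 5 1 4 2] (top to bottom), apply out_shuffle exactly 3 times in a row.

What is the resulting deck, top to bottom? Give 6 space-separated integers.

Answer: 0 5 4 3 1 2

Derivation:
After op 1 (out_shuffle): [0 1 3 4 5 2]
After op 2 (out_shuffle): [0 4 1 5 3 2]
After op 3 (out_shuffle): [0 5 4 3 1 2]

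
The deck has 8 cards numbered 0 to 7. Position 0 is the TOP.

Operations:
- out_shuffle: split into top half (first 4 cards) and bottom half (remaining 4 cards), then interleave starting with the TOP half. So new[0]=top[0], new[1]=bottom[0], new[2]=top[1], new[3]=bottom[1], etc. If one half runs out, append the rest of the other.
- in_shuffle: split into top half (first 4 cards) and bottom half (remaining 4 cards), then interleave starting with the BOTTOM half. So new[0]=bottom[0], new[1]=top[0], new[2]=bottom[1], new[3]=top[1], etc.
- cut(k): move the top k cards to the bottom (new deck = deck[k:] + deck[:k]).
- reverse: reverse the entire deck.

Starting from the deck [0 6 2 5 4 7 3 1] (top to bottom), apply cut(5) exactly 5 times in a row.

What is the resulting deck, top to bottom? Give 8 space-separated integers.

After op 1 (cut(5)): [7 3 1 0 6 2 5 4]
After op 2 (cut(5)): [2 5 4 7 3 1 0 6]
After op 3 (cut(5)): [1 0 6 2 5 4 7 3]
After op 4 (cut(5)): [4 7 3 1 0 6 2 5]
After op 5 (cut(5)): [6 2 5 4 7 3 1 0]

Answer: 6 2 5 4 7 3 1 0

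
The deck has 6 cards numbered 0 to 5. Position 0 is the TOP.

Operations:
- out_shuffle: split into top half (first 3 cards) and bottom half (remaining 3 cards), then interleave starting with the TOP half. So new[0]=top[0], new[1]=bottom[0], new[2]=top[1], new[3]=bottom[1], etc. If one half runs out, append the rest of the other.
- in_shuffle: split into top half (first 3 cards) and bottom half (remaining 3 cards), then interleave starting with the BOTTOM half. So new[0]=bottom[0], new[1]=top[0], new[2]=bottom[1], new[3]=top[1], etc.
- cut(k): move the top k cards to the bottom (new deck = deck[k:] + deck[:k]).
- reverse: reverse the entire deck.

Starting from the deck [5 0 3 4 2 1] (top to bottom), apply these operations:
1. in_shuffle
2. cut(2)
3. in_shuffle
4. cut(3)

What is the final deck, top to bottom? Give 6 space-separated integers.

After op 1 (in_shuffle): [4 5 2 0 1 3]
After op 2 (cut(2)): [2 0 1 3 4 5]
After op 3 (in_shuffle): [3 2 4 0 5 1]
After op 4 (cut(3)): [0 5 1 3 2 4]

Answer: 0 5 1 3 2 4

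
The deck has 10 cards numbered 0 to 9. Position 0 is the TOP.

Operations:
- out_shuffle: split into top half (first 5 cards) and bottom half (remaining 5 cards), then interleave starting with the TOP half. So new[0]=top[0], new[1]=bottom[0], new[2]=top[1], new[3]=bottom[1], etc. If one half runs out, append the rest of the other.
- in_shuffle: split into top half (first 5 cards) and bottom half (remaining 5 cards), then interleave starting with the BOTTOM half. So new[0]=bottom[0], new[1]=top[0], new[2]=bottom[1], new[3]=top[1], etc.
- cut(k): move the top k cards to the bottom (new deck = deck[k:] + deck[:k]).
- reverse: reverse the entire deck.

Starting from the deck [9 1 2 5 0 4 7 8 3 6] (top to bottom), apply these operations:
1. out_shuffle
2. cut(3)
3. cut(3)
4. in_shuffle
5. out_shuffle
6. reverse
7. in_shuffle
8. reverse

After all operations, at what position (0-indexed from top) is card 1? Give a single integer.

After op 1 (out_shuffle): [9 4 1 7 2 8 5 3 0 6]
After op 2 (cut(3)): [7 2 8 5 3 0 6 9 4 1]
After op 3 (cut(3)): [5 3 0 6 9 4 1 7 2 8]
After op 4 (in_shuffle): [4 5 1 3 7 0 2 6 8 9]
After op 5 (out_shuffle): [4 0 5 2 1 6 3 8 7 9]
After op 6 (reverse): [9 7 8 3 6 1 2 5 0 4]
After op 7 (in_shuffle): [1 9 2 7 5 8 0 3 4 6]
After op 8 (reverse): [6 4 3 0 8 5 7 2 9 1]
Card 1 is at position 9.

Answer: 9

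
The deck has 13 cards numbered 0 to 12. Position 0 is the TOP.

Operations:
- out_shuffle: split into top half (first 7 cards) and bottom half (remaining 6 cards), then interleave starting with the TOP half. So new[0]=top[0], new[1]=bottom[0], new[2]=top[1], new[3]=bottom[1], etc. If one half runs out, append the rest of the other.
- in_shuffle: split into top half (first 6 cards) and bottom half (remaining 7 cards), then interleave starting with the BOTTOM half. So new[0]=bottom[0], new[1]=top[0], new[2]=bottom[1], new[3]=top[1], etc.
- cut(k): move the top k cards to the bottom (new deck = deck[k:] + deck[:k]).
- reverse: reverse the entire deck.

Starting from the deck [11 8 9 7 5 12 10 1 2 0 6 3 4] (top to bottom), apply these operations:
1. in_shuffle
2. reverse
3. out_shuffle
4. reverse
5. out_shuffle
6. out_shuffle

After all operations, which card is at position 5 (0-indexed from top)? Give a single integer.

Answer: 9

Derivation:
After op 1 (in_shuffle): [10 11 1 8 2 9 0 7 6 5 3 12 4]
After op 2 (reverse): [4 12 3 5 6 7 0 9 2 8 1 11 10]
After op 3 (out_shuffle): [4 9 12 2 3 8 5 1 6 11 7 10 0]
After op 4 (reverse): [0 10 7 11 6 1 5 8 3 2 12 9 4]
After op 5 (out_shuffle): [0 8 10 3 7 2 11 12 6 9 1 4 5]
After op 6 (out_shuffle): [0 12 8 6 10 9 3 1 7 4 2 5 11]
Position 5: card 9.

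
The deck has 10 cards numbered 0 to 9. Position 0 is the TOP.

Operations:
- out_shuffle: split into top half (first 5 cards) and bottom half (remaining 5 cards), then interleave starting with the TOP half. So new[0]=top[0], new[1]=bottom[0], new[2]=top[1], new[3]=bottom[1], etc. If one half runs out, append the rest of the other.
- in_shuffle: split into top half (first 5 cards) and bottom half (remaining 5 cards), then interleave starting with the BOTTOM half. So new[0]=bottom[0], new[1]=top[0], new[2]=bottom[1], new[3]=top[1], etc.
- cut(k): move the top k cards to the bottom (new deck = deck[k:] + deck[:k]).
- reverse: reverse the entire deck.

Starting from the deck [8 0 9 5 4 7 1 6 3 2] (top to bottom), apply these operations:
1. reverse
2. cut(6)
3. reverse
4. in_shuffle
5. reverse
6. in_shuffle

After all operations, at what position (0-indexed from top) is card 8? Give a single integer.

After op 1 (reverse): [2 3 6 1 7 4 5 9 0 8]
After op 2 (cut(6)): [5 9 0 8 2 3 6 1 7 4]
After op 3 (reverse): [4 7 1 6 3 2 8 0 9 5]
After op 4 (in_shuffle): [2 4 8 7 0 1 9 6 5 3]
After op 5 (reverse): [3 5 6 9 1 0 7 8 4 2]
After op 6 (in_shuffle): [0 3 7 5 8 6 4 9 2 1]
Card 8 is at position 4.

Answer: 4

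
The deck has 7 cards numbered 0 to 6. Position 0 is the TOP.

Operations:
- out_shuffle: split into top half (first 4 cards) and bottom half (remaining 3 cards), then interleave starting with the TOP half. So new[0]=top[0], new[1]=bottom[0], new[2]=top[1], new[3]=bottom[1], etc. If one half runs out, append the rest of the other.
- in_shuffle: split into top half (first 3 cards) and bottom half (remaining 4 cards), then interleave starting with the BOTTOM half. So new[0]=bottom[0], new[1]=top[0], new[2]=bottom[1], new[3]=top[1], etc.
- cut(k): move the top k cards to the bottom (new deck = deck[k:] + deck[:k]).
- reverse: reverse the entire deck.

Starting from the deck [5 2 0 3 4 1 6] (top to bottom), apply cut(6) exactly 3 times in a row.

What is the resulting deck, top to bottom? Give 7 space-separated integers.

Answer: 4 1 6 5 2 0 3

Derivation:
After op 1 (cut(6)): [6 5 2 0 3 4 1]
After op 2 (cut(6)): [1 6 5 2 0 3 4]
After op 3 (cut(6)): [4 1 6 5 2 0 3]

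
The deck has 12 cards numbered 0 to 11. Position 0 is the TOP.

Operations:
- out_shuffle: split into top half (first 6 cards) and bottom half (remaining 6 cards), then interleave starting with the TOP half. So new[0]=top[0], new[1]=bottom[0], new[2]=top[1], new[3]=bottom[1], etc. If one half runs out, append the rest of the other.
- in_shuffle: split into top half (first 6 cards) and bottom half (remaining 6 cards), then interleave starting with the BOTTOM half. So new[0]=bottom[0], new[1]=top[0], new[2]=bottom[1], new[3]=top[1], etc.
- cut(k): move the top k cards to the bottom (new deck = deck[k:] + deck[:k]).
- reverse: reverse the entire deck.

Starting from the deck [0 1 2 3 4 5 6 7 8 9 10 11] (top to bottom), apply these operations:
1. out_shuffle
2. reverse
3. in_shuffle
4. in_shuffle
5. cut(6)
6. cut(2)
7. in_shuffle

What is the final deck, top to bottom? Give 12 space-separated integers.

After op 1 (out_shuffle): [0 6 1 7 2 8 3 9 4 10 5 11]
After op 2 (reverse): [11 5 10 4 9 3 8 2 7 1 6 0]
After op 3 (in_shuffle): [8 11 2 5 7 10 1 4 6 9 0 3]
After op 4 (in_shuffle): [1 8 4 11 6 2 9 5 0 7 3 10]
After op 5 (cut(6)): [9 5 0 7 3 10 1 8 4 11 6 2]
After op 6 (cut(2)): [0 7 3 10 1 8 4 11 6 2 9 5]
After op 7 (in_shuffle): [4 0 11 7 6 3 2 10 9 1 5 8]

Answer: 4 0 11 7 6 3 2 10 9 1 5 8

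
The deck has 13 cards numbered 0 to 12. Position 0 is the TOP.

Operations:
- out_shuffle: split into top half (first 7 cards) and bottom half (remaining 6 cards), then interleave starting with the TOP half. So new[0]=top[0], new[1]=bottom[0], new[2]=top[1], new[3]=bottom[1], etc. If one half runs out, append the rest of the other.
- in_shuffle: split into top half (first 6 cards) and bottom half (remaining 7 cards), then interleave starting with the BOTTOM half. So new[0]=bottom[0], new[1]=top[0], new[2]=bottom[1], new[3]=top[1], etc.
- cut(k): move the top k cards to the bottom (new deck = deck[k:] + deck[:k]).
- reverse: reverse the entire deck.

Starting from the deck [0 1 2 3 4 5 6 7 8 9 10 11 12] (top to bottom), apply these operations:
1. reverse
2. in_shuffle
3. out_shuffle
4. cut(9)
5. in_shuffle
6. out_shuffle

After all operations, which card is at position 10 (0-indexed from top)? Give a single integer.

After op 1 (reverse): [12 11 10 9 8 7 6 5 4 3 2 1 0]
After op 2 (in_shuffle): [6 12 5 11 4 10 3 9 2 8 1 7 0]
After op 3 (out_shuffle): [6 9 12 2 5 8 11 1 4 7 10 0 3]
After op 4 (cut(9)): [7 10 0 3 6 9 12 2 5 8 11 1 4]
After op 5 (in_shuffle): [12 7 2 10 5 0 8 3 11 6 1 9 4]
After op 6 (out_shuffle): [12 3 7 11 2 6 10 1 5 9 0 4 8]
Position 10: card 0.

Answer: 0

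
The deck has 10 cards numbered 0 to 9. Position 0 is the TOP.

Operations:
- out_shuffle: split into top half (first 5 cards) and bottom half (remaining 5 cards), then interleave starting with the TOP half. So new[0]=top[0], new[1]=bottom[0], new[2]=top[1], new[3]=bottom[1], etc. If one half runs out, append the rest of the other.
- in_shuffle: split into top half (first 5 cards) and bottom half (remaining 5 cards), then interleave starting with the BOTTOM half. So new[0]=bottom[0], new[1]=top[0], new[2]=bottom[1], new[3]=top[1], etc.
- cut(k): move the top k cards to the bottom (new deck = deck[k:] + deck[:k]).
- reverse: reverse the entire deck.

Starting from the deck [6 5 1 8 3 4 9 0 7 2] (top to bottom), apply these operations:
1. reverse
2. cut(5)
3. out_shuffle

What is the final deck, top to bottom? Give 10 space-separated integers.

Answer: 3 2 8 7 1 0 5 9 6 4

Derivation:
After op 1 (reverse): [2 7 0 9 4 3 8 1 5 6]
After op 2 (cut(5)): [3 8 1 5 6 2 7 0 9 4]
After op 3 (out_shuffle): [3 2 8 7 1 0 5 9 6 4]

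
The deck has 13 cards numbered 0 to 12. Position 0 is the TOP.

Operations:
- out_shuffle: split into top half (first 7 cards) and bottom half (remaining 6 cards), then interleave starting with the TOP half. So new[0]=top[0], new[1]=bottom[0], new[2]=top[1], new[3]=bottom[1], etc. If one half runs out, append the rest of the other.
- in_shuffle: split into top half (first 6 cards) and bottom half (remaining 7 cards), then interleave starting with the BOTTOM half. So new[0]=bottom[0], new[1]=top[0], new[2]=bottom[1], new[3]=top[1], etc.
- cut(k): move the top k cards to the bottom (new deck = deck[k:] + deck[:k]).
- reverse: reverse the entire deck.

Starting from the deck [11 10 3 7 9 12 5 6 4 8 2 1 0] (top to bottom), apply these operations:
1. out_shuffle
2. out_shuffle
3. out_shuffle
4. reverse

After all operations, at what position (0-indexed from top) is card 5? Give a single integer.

After op 1 (out_shuffle): [11 6 10 4 3 8 7 2 9 1 12 0 5]
After op 2 (out_shuffle): [11 2 6 9 10 1 4 12 3 0 8 5 7]
After op 3 (out_shuffle): [11 12 2 3 6 0 9 8 10 5 1 7 4]
After op 4 (reverse): [4 7 1 5 10 8 9 0 6 3 2 12 11]
Card 5 is at position 3.

Answer: 3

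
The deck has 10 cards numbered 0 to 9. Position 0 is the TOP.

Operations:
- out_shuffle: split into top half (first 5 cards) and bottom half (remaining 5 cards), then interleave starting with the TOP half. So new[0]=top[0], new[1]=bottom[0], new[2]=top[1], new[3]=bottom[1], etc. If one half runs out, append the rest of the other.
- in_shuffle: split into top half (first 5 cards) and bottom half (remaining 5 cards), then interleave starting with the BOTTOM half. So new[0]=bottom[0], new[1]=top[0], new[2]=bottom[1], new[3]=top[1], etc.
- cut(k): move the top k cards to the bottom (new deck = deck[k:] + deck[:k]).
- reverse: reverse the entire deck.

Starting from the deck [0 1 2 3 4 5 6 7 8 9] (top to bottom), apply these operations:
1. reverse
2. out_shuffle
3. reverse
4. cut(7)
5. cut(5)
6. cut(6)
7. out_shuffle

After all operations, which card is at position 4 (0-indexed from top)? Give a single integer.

After op 1 (reverse): [9 8 7 6 5 4 3 2 1 0]
After op 2 (out_shuffle): [9 4 8 3 7 2 6 1 5 0]
After op 3 (reverse): [0 5 1 6 2 7 3 8 4 9]
After op 4 (cut(7)): [8 4 9 0 5 1 6 2 7 3]
After op 5 (cut(5)): [1 6 2 7 3 8 4 9 0 5]
After op 6 (cut(6)): [4 9 0 5 1 6 2 7 3 8]
After op 7 (out_shuffle): [4 6 9 2 0 7 5 3 1 8]
Position 4: card 0.

Answer: 0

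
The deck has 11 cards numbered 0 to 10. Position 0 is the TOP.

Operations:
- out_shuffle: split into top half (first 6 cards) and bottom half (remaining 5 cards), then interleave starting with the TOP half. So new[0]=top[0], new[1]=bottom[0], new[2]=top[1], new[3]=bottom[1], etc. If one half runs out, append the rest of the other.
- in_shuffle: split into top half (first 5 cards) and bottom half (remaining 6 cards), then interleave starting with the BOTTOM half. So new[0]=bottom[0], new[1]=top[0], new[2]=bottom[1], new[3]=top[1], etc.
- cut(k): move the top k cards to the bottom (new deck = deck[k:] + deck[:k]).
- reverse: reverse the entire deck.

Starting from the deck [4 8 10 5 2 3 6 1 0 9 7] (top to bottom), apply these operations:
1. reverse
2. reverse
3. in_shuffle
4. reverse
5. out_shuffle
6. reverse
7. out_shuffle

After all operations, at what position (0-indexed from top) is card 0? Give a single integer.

After op 1 (reverse): [7 9 0 1 6 3 2 5 10 8 4]
After op 2 (reverse): [4 8 10 5 2 3 6 1 0 9 7]
After op 3 (in_shuffle): [3 4 6 8 1 10 0 5 9 2 7]
After op 4 (reverse): [7 2 9 5 0 10 1 8 6 4 3]
After op 5 (out_shuffle): [7 1 2 8 9 6 5 4 0 3 10]
After op 6 (reverse): [10 3 0 4 5 6 9 8 2 1 7]
After op 7 (out_shuffle): [10 9 3 8 0 2 4 1 5 7 6]
Card 0 is at position 4.

Answer: 4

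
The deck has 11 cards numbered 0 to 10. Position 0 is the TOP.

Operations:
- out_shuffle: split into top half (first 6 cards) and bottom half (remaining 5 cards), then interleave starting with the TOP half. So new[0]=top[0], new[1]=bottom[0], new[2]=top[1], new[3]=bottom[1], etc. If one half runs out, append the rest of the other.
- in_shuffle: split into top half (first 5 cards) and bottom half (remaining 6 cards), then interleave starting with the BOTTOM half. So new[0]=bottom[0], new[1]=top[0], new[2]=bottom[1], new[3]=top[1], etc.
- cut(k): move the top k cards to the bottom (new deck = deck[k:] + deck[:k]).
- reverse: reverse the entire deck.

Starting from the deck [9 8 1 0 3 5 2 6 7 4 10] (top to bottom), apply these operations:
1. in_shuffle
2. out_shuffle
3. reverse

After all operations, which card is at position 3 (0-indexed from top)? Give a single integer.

Answer: 3

Derivation:
After op 1 (in_shuffle): [5 9 2 8 6 1 7 0 4 3 10]
After op 2 (out_shuffle): [5 7 9 0 2 4 8 3 6 10 1]
After op 3 (reverse): [1 10 6 3 8 4 2 0 9 7 5]
Position 3: card 3.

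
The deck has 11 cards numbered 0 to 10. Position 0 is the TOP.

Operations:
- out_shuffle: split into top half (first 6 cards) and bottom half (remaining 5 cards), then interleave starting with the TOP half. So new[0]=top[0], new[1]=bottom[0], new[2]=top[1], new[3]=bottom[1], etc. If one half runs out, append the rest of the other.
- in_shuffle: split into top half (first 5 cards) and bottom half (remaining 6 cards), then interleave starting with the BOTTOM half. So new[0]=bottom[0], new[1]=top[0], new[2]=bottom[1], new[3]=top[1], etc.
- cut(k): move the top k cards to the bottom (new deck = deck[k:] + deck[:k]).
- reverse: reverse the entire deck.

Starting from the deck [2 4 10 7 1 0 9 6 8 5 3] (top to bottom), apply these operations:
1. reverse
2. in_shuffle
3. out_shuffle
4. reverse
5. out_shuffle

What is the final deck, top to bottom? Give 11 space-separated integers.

Answer: 8 1 2 6 7 3 9 10 5 0 4

Derivation:
After op 1 (reverse): [3 5 8 6 9 0 1 7 10 4 2]
After op 2 (in_shuffle): [0 3 1 5 7 8 10 6 4 9 2]
After op 3 (out_shuffle): [0 10 3 6 1 4 5 9 7 2 8]
After op 4 (reverse): [8 2 7 9 5 4 1 6 3 10 0]
After op 5 (out_shuffle): [8 1 2 6 7 3 9 10 5 0 4]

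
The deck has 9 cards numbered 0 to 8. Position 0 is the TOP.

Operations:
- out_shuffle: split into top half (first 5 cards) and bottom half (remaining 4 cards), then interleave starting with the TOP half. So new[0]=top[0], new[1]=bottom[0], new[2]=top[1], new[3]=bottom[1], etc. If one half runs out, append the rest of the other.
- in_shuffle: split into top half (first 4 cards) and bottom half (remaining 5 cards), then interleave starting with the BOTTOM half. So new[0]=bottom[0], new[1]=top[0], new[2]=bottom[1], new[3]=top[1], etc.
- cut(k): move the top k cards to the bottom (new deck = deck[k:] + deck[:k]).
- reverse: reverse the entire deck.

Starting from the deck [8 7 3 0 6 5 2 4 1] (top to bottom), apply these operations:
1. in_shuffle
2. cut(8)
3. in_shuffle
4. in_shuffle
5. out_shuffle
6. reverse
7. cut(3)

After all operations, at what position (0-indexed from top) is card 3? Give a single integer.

After op 1 (in_shuffle): [6 8 5 7 2 3 4 0 1]
After op 2 (cut(8)): [1 6 8 5 7 2 3 4 0]
After op 3 (in_shuffle): [7 1 2 6 3 8 4 5 0]
After op 4 (in_shuffle): [3 7 8 1 4 2 5 6 0]
After op 5 (out_shuffle): [3 2 7 5 8 6 1 0 4]
After op 6 (reverse): [4 0 1 6 8 5 7 2 3]
After op 7 (cut(3)): [6 8 5 7 2 3 4 0 1]
Card 3 is at position 5.

Answer: 5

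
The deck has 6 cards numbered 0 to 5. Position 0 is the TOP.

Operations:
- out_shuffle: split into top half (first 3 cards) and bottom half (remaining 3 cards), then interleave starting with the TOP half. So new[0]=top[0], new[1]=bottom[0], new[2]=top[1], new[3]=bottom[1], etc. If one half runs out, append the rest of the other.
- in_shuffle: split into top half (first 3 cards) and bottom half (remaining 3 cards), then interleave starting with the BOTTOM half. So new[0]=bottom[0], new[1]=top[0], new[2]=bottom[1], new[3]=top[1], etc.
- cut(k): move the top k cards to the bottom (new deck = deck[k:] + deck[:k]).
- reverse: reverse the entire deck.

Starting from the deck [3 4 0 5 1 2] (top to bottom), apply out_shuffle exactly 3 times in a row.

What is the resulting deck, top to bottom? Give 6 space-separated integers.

After op 1 (out_shuffle): [3 5 4 1 0 2]
After op 2 (out_shuffle): [3 1 5 0 4 2]
After op 3 (out_shuffle): [3 0 1 4 5 2]

Answer: 3 0 1 4 5 2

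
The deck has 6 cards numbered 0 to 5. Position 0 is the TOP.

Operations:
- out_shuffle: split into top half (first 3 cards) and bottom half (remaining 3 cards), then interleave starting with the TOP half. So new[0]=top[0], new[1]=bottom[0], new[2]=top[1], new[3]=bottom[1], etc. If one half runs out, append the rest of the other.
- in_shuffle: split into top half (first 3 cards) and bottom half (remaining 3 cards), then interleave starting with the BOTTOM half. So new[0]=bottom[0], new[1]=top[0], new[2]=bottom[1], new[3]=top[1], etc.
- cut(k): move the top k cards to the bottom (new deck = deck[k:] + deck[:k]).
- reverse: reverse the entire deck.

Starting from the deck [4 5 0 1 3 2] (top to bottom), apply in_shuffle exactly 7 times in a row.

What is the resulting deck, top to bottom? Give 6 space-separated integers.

After op 1 (in_shuffle): [1 4 3 5 2 0]
After op 2 (in_shuffle): [5 1 2 4 0 3]
After op 3 (in_shuffle): [4 5 0 1 3 2]
After op 4 (in_shuffle): [1 4 3 5 2 0]
After op 5 (in_shuffle): [5 1 2 4 0 3]
After op 6 (in_shuffle): [4 5 0 1 3 2]
After op 7 (in_shuffle): [1 4 3 5 2 0]

Answer: 1 4 3 5 2 0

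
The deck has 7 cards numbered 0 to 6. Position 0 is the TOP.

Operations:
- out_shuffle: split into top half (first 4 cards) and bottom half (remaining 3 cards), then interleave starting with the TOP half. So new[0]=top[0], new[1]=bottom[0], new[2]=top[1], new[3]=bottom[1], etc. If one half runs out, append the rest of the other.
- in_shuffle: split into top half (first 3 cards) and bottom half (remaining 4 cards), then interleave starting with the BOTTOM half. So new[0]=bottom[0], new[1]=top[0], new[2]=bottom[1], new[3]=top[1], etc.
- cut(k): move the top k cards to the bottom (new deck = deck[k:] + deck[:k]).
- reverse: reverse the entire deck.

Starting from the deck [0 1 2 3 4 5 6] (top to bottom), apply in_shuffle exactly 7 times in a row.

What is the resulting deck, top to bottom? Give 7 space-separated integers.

Answer: 3 0 4 1 5 2 6

Derivation:
After op 1 (in_shuffle): [3 0 4 1 5 2 6]
After op 2 (in_shuffle): [1 3 5 0 2 4 6]
After op 3 (in_shuffle): [0 1 2 3 4 5 6]
After op 4 (in_shuffle): [3 0 4 1 5 2 6]
After op 5 (in_shuffle): [1 3 5 0 2 4 6]
After op 6 (in_shuffle): [0 1 2 3 4 5 6]
After op 7 (in_shuffle): [3 0 4 1 5 2 6]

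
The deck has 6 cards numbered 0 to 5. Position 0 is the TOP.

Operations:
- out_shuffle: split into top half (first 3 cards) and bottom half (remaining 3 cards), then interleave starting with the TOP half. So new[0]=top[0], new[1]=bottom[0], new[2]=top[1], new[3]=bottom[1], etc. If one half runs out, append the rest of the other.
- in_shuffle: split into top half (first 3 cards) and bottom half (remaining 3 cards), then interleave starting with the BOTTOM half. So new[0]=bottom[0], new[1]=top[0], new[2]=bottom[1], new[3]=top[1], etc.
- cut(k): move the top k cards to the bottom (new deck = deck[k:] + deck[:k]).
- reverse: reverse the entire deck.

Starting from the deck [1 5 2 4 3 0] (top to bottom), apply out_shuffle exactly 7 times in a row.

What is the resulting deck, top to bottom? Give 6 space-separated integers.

Answer: 1 2 3 5 4 0

Derivation:
After op 1 (out_shuffle): [1 4 5 3 2 0]
After op 2 (out_shuffle): [1 3 4 2 5 0]
After op 3 (out_shuffle): [1 2 3 5 4 0]
After op 4 (out_shuffle): [1 5 2 4 3 0]
After op 5 (out_shuffle): [1 4 5 3 2 0]
After op 6 (out_shuffle): [1 3 4 2 5 0]
After op 7 (out_shuffle): [1 2 3 5 4 0]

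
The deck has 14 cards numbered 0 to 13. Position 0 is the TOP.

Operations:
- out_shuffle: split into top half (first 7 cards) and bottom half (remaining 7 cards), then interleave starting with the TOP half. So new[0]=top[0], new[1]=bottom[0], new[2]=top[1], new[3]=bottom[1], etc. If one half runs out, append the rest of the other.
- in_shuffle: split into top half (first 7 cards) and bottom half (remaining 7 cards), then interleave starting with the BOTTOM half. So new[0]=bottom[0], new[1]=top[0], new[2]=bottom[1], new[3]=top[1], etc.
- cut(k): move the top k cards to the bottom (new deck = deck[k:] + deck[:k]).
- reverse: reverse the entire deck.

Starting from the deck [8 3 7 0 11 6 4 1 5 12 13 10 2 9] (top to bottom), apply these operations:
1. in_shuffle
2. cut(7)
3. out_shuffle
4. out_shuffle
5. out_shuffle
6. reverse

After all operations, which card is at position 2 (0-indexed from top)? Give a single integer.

After op 1 (in_shuffle): [1 8 5 3 12 7 13 0 10 11 2 6 9 4]
After op 2 (cut(7)): [0 10 11 2 6 9 4 1 8 5 3 12 7 13]
After op 3 (out_shuffle): [0 1 10 8 11 5 2 3 6 12 9 7 4 13]
After op 4 (out_shuffle): [0 3 1 6 10 12 8 9 11 7 5 4 2 13]
After op 5 (out_shuffle): [0 9 3 11 1 7 6 5 10 4 12 2 8 13]
After op 6 (reverse): [13 8 2 12 4 10 5 6 7 1 11 3 9 0]
Position 2: card 2.

Answer: 2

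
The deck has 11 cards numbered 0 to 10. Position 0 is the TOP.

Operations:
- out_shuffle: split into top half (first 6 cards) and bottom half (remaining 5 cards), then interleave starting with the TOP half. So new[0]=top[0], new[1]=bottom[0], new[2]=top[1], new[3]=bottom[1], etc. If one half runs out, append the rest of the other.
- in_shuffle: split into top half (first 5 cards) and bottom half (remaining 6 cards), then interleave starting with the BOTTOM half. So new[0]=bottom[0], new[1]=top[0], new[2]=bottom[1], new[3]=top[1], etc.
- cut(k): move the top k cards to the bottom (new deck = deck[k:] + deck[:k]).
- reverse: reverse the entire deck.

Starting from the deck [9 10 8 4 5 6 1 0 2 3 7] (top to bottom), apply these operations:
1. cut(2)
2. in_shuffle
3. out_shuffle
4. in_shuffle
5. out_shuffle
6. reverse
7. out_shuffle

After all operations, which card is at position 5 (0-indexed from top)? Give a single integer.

After op 1 (cut(2)): [8 4 5 6 1 0 2 3 7 9 10]
After op 2 (in_shuffle): [0 8 2 4 3 5 7 6 9 1 10]
After op 3 (out_shuffle): [0 7 8 6 2 9 4 1 3 10 5]
After op 4 (in_shuffle): [9 0 4 7 1 8 3 6 10 2 5]
After op 5 (out_shuffle): [9 3 0 6 4 10 7 2 1 5 8]
After op 6 (reverse): [8 5 1 2 7 10 4 6 0 3 9]
After op 7 (out_shuffle): [8 4 5 6 1 0 2 3 7 9 10]
Position 5: card 0.

Answer: 0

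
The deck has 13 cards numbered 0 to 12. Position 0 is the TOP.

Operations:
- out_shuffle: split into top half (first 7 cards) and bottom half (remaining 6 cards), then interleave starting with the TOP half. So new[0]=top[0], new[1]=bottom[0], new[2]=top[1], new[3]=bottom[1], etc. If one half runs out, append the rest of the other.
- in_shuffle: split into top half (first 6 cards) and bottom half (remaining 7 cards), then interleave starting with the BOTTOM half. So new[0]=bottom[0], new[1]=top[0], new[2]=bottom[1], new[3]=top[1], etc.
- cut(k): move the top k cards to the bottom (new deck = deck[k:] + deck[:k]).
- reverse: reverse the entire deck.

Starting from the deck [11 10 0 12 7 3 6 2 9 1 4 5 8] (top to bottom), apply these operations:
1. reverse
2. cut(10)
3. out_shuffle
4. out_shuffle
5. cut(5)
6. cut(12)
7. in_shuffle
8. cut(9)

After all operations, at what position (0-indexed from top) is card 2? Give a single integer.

After op 1 (reverse): [8 5 4 1 9 2 6 3 7 12 0 10 11]
After op 2 (cut(10)): [0 10 11 8 5 4 1 9 2 6 3 7 12]
After op 3 (out_shuffle): [0 9 10 2 11 6 8 3 5 7 4 12 1]
After op 4 (out_shuffle): [0 3 9 5 10 7 2 4 11 12 6 1 8]
After op 5 (cut(5)): [7 2 4 11 12 6 1 8 0 3 9 5 10]
After op 6 (cut(12)): [10 7 2 4 11 12 6 1 8 0 3 9 5]
After op 7 (in_shuffle): [6 10 1 7 8 2 0 4 3 11 9 12 5]
After op 8 (cut(9)): [11 9 12 5 6 10 1 7 8 2 0 4 3]
Card 2 is at position 9.

Answer: 9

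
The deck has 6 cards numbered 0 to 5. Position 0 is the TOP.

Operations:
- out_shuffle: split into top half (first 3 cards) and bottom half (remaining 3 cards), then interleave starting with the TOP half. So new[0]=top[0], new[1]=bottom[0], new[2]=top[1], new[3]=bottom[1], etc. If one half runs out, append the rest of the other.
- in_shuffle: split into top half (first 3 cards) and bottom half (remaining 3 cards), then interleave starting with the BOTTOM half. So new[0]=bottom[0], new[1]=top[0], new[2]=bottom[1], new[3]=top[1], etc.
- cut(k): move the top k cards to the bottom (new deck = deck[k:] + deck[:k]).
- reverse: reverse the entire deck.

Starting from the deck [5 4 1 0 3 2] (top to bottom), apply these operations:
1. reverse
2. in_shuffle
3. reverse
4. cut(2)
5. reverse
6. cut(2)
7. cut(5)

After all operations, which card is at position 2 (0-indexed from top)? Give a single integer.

After op 1 (reverse): [2 3 0 1 4 5]
After op 2 (in_shuffle): [1 2 4 3 5 0]
After op 3 (reverse): [0 5 3 4 2 1]
After op 4 (cut(2)): [3 4 2 1 0 5]
After op 5 (reverse): [5 0 1 2 4 3]
After op 6 (cut(2)): [1 2 4 3 5 0]
After op 7 (cut(5)): [0 1 2 4 3 5]
Position 2: card 2.

Answer: 2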